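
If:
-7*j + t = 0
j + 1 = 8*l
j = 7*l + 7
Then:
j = 63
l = 8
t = 441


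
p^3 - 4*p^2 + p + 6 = (p - 3)*(p - 2)*(p + 1)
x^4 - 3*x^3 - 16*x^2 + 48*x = x*(x - 4)*(x - 3)*(x + 4)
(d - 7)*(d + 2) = d^2 - 5*d - 14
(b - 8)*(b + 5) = b^2 - 3*b - 40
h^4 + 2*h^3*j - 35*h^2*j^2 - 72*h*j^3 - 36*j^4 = (h - 6*j)*(h + j)^2*(h + 6*j)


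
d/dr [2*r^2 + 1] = 4*r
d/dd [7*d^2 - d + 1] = 14*d - 1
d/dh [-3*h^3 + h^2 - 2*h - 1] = -9*h^2 + 2*h - 2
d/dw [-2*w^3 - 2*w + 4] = -6*w^2 - 2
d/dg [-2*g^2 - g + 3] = -4*g - 1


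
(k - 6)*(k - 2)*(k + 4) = k^3 - 4*k^2 - 20*k + 48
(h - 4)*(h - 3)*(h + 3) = h^3 - 4*h^2 - 9*h + 36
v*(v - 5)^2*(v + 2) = v^4 - 8*v^3 + 5*v^2 + 50*v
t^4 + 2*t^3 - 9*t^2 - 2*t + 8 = (t - 2)*(t - 1)*(t + 1)*(t + 4)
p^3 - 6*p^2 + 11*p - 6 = (p - 3)*(p - 2)*(p - 1)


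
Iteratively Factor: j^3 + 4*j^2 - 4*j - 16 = (j + 4)*(j^2 - 4) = (j - 2)*(j + 4)*(j + 2)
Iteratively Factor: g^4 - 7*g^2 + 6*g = (g)*(g^3 - 7*g + 6) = g*(g - 1)*(g^2 + g - 6) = g*(g - 2)*(g - 1)*(g + 3)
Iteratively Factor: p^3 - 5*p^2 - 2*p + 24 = (p - 3)*(p^2 - 2*p - 8) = (p - 4)*(p - 3)*(p + 2)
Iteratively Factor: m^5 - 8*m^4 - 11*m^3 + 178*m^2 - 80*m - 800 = (m + 4)*(m^4 - 12*m^3 + 37*m^2 + 30*m - 200) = (m - 4)*(m + 4)*(m^3 - 8*m^2 + 5*m + 50) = (m - 5)*(m - 4)*(m + 4)*(m^2 - 3*m - 10) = (m - 5)*(m - 4)*(m + 2)*(m + 4)*(m - 5)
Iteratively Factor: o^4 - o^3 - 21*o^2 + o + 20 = (o - 5)*(o^3 + 4*o^2 - o - 4) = (o - 5)*(o + 1)*(o^2 + 3*o - 4) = (o - 5)*(o + 1)*(o + 4)*(o - 1)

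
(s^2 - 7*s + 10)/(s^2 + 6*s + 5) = (s^2 - 7*s + 10)/(s^2 + 6*s + 5)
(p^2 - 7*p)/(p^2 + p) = (p - 7)/(p + 1)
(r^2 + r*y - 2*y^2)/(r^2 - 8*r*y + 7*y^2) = (-r - 2*y)/(-r + 7*y)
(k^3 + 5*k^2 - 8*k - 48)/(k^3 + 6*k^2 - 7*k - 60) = (k + 4)/(k + 5)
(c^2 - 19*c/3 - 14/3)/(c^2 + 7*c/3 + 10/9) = 3*(c - 7)/(3*c + 5)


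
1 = 1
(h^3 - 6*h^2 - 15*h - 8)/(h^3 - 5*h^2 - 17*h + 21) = (h^3 - 6*h^2 - 15*h - 8)/(h^3 - 5*h^2 - 17*h + 21)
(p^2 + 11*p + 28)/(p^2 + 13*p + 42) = (p + 4)/(p + 6)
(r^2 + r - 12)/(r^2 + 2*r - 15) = (r + 4)/(r + 5)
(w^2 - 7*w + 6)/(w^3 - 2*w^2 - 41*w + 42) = (w - 6)/(w^2 - w - 42)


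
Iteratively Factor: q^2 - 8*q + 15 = (q - 3)*(q - 5)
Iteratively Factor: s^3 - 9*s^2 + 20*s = (s)*(s^2 - 9*s + 20) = s*(s - 4)*(s - 5)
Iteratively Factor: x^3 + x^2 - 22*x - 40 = (x - 5)*(x^2 + 6*x + 8) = (x - 5)*(x + 4)*(x + 2)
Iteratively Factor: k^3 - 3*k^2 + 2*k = (k - 2)*(k^2 - k) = (k - 2)*(k - 1)*(k)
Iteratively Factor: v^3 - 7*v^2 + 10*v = (v)*(v^2 - 7*v + 10) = v*(v - 2)*(v - 5)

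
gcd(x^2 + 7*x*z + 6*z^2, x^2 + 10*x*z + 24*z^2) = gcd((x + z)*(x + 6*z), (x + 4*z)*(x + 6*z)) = x + 6*z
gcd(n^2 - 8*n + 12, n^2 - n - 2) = n - 2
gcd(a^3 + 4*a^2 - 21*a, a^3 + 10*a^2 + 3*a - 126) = a^2 + 4*a - 21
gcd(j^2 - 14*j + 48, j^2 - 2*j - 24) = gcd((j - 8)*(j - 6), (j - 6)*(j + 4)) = j - 6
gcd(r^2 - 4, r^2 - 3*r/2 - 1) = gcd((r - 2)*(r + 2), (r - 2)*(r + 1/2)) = r - 2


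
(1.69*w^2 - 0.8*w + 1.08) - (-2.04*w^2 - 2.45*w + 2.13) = 3.73*w^2 + 1.65*w - 1.05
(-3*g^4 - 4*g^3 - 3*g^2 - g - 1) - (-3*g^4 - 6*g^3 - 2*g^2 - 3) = 2*g^3 - g^2 - g + 2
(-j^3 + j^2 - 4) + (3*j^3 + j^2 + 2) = 2*j^3 + 2*j^2 - 2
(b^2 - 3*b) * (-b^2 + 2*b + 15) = -b^4 + 5*b^3 + 9*b^2 - 45*b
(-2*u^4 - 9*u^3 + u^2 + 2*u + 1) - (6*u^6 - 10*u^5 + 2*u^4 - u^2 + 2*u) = -6*u^6 + 10*u^5 - 4*u^4 - 9*u^3 + 2*u^2 + 1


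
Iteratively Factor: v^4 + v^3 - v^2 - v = (v - 1)*(v^3 + 2*v^2 + v) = v*(v - 1)*(v^2 + 2*v + 1) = v*(v - 1)*(v + 1)*(v + 1)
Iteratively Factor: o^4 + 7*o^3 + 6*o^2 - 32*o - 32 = (o + 1)*(o^3 + 6*o^2 - 32) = (o - 2)*(o + 1)*(o^2 + 8*o + 16) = (o - 2)*(o + 1)*(o + 4)*(o + 4)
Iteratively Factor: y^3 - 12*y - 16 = (y + 2)*(y^2 - 2*y - 8) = (y + 2)^2*(y - 4)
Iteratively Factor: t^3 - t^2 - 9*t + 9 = (t - 3)*(t^2 + 2*t - 3) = (t - 3)*(t - 1)*(t + 3)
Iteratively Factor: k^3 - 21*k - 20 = (k - 5)*(k^2 + 5*k + 4) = (k - 5)*(k + 4)*(k + 1)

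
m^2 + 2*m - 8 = (m - 2)*(m + 4)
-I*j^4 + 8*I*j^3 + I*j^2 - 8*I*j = j*(j - 8)*(j - 1)*(-I*j - I)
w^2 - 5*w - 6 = (w - 6)*(w + 1)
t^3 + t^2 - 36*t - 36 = (t - 6)*(t + 1)*(t + 6)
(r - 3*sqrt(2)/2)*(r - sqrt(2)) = r^2 - 5*sqrt(2)*r/2 + 3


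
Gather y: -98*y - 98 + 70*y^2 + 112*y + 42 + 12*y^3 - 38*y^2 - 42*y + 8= 12*y^3 + 32*y^2 - 28*y - 48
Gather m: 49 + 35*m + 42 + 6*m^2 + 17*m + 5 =6*m^2 + 52*m + 96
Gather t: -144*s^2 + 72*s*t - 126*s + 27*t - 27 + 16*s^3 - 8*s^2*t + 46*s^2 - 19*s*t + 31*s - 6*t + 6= 16*s^3 - 98*s^2 - 95*s + t*(-8*s^2 + 53*s + 21) - 21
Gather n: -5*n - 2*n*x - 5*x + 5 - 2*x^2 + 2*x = n*(-2*x - 5) - 2*x^2 - 3*x + 5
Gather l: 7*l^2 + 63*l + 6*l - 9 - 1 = 7*l^2 + 69*l - 10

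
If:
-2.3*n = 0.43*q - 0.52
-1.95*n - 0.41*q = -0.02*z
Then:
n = 2.04019138755981 - 0.0822966507177034*z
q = 0.440191387559809*z - 9.70334928229665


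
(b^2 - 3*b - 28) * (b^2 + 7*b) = b^4 + 4*b^3 - 49*b^2 - 196*b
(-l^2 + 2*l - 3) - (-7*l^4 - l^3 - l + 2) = 7*l^4 + l^3 - l^2 + 3*l - 5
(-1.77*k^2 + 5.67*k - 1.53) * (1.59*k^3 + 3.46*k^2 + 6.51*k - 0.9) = -2.8143*k^5 + 2.8911*k^4 + 5.6628*k^3 + 33.2109*k^2 - 15.0633*k + 1.377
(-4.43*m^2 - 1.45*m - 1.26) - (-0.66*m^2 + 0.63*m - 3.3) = -3.77*m^2 - 2.08*m + 2.04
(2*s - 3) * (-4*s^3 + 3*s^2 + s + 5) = -8*s^4 + 18*s^3 - 7*s^2 + 7*s - 15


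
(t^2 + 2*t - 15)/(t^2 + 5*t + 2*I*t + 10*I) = (t - 3)/(t + 2*I)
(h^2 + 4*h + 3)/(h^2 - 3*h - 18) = (h + 1)/(h - 6)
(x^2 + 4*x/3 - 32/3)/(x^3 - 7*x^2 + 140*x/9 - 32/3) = 3*(x + 4)/(3*x^2 - 13*x + 12)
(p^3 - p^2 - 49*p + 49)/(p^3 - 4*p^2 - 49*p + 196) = (p - 1)/(p - 4)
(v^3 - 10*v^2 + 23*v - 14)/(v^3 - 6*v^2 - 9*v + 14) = (v - 2)/(v + 2)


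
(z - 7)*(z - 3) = z^2 - 10*z + 21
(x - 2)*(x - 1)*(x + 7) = x^3 + 4*x^2 - 19*x + 14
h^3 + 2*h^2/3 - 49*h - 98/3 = (h - 7)*(h + 2/3)*(h + 7)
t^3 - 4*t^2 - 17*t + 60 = (t - 5)*(t - 3)*(t + 4)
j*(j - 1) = j^2 - j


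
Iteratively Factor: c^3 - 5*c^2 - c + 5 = (c - 1)*(c^2 - 4*c - 5) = (c - 1)*(c + 1)*(c - 5)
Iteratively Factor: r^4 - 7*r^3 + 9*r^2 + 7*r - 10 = (r - 5)*(r^3 - 2*r^2 - r + 2) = (r - 5)*(r - 2)*(r^2 - 1) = (r - 5)*(r - 2)*(r + 1)*(r - 1)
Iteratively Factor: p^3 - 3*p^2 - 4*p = (p - 4)*(p^2 + p) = (p - 4)*(p + 1)*(p)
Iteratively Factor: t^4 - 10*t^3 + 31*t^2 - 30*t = (t - 2)*(t^3 - 8*t^2 + 15*t) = (t - 3)*(t - 2)*(t^2 - 5*t) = (t - 5)*(t - 3)*(t - 2)*(t)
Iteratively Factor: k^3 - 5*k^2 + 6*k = (k - 3)*(k^2 - 2*k) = k*(k - 3)*(k - 2)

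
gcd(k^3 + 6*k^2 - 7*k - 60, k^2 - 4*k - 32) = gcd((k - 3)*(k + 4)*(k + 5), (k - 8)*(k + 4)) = k + 4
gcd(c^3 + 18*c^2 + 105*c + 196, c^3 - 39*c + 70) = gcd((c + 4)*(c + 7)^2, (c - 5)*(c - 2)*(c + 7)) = c + 7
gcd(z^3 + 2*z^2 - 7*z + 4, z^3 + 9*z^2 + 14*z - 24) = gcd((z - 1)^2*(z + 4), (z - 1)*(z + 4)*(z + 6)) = z^2 + 3*z - 4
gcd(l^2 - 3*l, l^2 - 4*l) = l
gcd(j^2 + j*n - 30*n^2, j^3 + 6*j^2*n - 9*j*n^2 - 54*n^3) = j + 6*n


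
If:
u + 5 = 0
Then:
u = -5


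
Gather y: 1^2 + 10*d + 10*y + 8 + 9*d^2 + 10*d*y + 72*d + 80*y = 9*d^2 + 82*d + y*(10*d + 90) + 9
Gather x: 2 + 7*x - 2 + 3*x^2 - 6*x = 3*x^2 + x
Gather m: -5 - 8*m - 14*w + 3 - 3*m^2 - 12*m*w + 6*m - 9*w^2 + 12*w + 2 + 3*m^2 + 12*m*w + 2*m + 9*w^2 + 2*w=0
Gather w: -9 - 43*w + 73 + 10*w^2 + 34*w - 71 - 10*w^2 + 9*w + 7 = 0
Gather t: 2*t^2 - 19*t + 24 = 2*t^2 - 19*t + 24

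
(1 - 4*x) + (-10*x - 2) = -14*x - 1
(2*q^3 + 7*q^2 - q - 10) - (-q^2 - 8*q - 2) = 2*q^3 + 8*q^2 + 7*q - 8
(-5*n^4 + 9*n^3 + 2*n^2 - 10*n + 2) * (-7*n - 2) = 35*n^5 - 53*n^4 - 32*n^3 + 66*n^2 + 6*n - 4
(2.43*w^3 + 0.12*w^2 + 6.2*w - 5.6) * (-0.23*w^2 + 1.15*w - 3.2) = -0.5589*w^5 + 2.7669*w^4 - 9.064*w^3 + 8.034*w^2 - 26.28*w + 17.92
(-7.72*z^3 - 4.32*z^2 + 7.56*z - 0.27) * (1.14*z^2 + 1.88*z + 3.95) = -8.8008*z^5 - 19.4384*z^4 - 29.9972*z^3 - 3.15900000000001*z^2 + 29.3544*z - 1.0665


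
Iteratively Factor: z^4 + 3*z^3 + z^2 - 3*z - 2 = (z + 1)*(z^3 + 2*z^2 - z - 2) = (z + 1)*(z + 2)*(z^2 - 1) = (z + 1)^2*(z + 2)*(z - 1)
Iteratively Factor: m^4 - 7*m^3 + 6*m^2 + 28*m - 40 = (m - 2)*(m^3 - 5*m^2 - 4*m + 20) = (m - 5)*(m - 2)*(m^2 - 4) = (m - 5)*(m - 2)^2*(m + 2)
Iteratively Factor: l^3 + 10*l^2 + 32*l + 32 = (l + 4)*(l^2 + 6*l + 8) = (l + 2)*(l + 4)*(l + 4)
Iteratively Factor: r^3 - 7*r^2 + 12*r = (r - 3)*(r^2 - 4*r) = (r - 4)*(r - 3)*(r)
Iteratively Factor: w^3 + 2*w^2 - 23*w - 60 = (w - 5)*(w^2 + 7*w + 12) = (w - 5)*(w + 4)*(w + 3)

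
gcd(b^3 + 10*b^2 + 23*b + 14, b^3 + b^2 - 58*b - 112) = b^2 + 9*b + 14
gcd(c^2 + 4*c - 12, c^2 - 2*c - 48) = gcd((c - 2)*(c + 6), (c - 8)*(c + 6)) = c + 6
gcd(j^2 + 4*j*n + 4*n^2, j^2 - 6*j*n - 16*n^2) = j + 2*n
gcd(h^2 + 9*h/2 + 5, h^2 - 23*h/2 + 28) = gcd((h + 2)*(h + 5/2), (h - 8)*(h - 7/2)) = 1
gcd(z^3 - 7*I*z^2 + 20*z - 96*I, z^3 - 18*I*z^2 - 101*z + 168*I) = z^2 - 11*I*z - 24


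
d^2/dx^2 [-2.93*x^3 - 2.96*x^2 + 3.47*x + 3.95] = -17.58*x - 5.92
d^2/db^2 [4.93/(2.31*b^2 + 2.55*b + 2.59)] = (-52.613946*b^2 - 58.08033*b + 4.93*(4.62*b + 2.55)*(9.24*b + 5.1) - 58.991394)/(2.31*b^2 + 2.55*b + 2.59)^3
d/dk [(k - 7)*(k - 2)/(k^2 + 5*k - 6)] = 2*(7*k^2 - 20*k - 8)/(k^4 + 10*k^3 + 13*k^2 - 60*k + 36)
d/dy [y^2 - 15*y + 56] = 2*y - 15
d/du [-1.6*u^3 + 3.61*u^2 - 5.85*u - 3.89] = -4.8*u^2 + 7.22*u - 5.85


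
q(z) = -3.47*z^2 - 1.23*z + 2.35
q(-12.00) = -482.57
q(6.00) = -129.95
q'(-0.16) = -0.12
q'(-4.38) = 29.17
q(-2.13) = -10.77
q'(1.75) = -13.38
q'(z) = -6.94*z - 1.23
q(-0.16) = 2.46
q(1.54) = -7.77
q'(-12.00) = 82.05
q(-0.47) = 2.16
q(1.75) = -10.43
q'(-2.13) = 13.55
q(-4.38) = -58.83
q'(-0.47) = 2.03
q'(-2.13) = 13.55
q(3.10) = -34.81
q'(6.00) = -42.87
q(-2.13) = -10.77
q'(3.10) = -22.74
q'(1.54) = -11.92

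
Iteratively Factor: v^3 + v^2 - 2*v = (v + 2)*(v^2 - v) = (v - 1)*(v + 2)*(v)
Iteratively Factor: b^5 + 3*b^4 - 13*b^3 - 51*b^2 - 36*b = (b + 3)*(b^4 - 13*b^2 - 12*b) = (b - 4)*(b + 3)*(b^3 + 4*b^2 + 3*b) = (b - 4)*(b + 3)^2*(b^2 + b) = b*(b - 4)*(b + 3)^2*(b + 1)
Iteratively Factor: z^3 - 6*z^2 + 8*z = (z - 2)*(z^2 - 4*z) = (z - 4)*(z - 2)*(z)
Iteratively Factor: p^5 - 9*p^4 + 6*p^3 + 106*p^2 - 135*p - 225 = (p + 3)*(p^4 - 12*p^3 + 42*p^2 - 20*p - 75) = (p - 5)*(p + 3)*(p^3 - 7*p^2 + 7*p + 15) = (p - 5)*(p - 3)*(p + 3)*(p^2 - 4*p - 5) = (p - 5)*(p - 3)*(p + 1)*(p + 3)*(p - 5)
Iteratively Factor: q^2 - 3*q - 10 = (q + 2)*(q - 5)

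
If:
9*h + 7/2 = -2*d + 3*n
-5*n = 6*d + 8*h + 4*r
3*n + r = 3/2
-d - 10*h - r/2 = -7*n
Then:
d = -1027/976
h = -67/244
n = -175/488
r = 1257/488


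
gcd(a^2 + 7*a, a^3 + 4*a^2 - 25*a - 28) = a + 7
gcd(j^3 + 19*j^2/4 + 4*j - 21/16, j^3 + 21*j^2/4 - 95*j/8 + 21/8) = j - 1/4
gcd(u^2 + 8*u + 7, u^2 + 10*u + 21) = u + 7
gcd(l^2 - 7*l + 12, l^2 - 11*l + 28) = l - 4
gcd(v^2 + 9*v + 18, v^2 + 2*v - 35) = 1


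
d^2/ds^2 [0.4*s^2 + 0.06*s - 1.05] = 0.800000000000000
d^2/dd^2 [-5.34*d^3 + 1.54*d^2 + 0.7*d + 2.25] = 3.08 - 32.04*d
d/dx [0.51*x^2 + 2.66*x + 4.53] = 1.02*x + 2.66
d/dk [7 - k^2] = -2*k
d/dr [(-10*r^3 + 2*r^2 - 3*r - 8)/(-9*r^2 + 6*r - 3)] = (30*r^4 - 40*r^3 + 25*r^2 - 52*r + 19)/(3*(9*r^4 - 12*r^3 + 10*r^2 - 4*r + 1))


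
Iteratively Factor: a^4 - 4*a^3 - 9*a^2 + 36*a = (a)*(a^3 - 4*a^2 - 9*a + 36) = a*(a - 4)*(a^2 - 9) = a*(a - 4)*(a + 3)*(a - 3)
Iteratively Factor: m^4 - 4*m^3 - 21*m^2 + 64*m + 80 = (m - 5)*(m^3 + m^2 - 16*m - 16) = (m - 5)*(m + 1)*(m^2 - 16) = (m - 5)*(m + 1)*(m + 4)*(m - 4)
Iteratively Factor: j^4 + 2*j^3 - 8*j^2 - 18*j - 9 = (j - 3)*(j^3 + 5*j^2 + 7*j + 3) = (j - 3)*(j + 3)*(j^2 + 2*j + 1) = (j - 3)*(j + 1)*(j + 3)*(j + 1)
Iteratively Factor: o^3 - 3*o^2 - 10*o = (o)*(o^2 - 3*o - 10) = o*(o + 2)*(o - 5)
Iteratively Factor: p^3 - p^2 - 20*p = (p + 4)*(p^2 - 5*p) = (p - 5)*(p + 4)*(p)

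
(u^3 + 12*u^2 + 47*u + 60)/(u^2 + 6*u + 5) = (u^2 + 7*u + 12)/(u + 1)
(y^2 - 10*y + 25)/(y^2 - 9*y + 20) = (y - 5)/(y - 4)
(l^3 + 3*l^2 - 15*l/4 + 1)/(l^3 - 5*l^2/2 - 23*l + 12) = (l - 1/2)/(l - 6)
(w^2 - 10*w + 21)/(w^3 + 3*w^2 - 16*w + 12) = (w^2 - 10*w + 21)/(w^3 + 3*w^2 - 16*w + 12)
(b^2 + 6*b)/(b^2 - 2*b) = (b + 6)/(b - 2)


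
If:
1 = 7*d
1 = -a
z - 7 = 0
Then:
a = -1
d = 1/7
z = 7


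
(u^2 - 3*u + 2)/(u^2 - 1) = (u - 2)/(u + 1)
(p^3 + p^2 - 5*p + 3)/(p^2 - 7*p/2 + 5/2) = 2*(p^2 + 2*p - 3)/(2*p - 5)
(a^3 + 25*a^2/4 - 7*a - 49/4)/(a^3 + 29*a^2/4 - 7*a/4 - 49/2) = (a + 1)/(a + 2)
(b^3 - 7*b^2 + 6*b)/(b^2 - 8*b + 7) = b*(b - 6)/(b - 7)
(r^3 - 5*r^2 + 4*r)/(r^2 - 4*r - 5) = r*(-r^2 + 5*r - 4)/(-r^2 + 4*r + 5)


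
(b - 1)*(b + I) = b^2 - b + I*b - I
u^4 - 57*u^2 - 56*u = u*(u - 8)*(u + 1)*(u + 7)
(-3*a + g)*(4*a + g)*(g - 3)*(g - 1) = -12*a^2*g^2 + 48*a^2*g - 36*a^2 + a*g^3 - 4*a*g^2 + 3*a*g + g^4 - 4*g^3 + 3*g^2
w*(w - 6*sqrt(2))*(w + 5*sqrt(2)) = w^3 - sqrt(2)*w^2 - 60*w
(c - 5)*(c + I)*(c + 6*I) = c^3 - 5*c^2 + 7*I*c^2 - 6*c - 35*I*c + 30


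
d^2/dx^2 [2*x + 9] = 0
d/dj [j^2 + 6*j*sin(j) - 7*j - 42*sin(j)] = 6*j*cos(j) + 2*j + 6*sin(j) - 42*cos(j) - 7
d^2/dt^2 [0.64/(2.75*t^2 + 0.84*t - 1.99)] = (-9.68*t^2 - 2.9568*t + 0.64*(5.5*t + 0.84)*(11.0*t + 1.68) + 7.0048)/(2.75*t^2 + 0.84*t - 1.99)^3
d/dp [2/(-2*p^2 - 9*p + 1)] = 2*(4*p + 9)/(2*p^2 + 9*p - 1)^2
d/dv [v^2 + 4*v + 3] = 2*v + 4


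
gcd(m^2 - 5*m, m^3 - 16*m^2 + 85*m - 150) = m - 5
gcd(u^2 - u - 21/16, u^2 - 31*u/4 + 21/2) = u - 7/4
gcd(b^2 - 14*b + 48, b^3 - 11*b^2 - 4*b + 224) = b - 8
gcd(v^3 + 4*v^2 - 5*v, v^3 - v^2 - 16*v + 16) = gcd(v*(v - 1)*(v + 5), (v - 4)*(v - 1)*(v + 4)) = v - 1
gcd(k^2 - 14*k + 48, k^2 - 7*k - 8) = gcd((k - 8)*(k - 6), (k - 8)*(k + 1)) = k - 8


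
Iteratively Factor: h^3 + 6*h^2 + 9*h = (h)*(h^2 + 6*h + 9) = h*(h + 3)*(h + 3)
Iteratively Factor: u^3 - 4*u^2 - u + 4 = (u + 1)*(u^2 - 5*u + 4) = (u - 4)*(u + 1)*(u - 1)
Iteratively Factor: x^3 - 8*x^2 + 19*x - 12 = (x - 4)*(x^2 - 4*x + 3) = (x - 4)*(x - 3)*(x - 1)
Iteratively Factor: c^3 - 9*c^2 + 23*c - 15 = (c - 3)*(c^2 - 6*c + 5) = (c - 5)*(c - 3)*(c - 1)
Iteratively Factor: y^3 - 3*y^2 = (y)*(y^2 - 3*y) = y^2*(y - 3)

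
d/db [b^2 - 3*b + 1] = 2*b - 3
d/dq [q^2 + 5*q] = 2*q + 5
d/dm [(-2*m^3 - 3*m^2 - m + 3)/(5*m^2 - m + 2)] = (-10*m^4 + 4*m^3 - 4*m^2 - 42*m + 1)/(25*m^4 - 10*m^3 + 21*m^2 - 4*m + 4)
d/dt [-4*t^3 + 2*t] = 2 - 12*t^2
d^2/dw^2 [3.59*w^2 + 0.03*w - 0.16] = 7.18000000000000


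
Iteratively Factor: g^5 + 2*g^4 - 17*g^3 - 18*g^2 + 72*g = (g + 3)*(g^4 - g^3 - 14*g^2 + 24*g) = (g + 3)*(g + 4)*(g^3 - 5*g^2 + 6*g) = (g - 2)*(g + 3)*(g + 4)*(g^2 - 3*g) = (g - 3)*(g - 2)*(g + 3)*(g + 4)*(g)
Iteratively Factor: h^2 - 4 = (h + 2)*(h - 2)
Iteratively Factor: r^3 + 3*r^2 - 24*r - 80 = (r - 5)*(r^2 + 8*r + 16) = (r - 5)*(r + 4)*(r + 4)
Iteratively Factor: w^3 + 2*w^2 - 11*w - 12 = (w + 4)*(w^2 - 2*w - 3) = (w + 1)*(w + 4)*(w - 3)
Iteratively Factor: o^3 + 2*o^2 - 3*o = (o - 1)*(o^2 + 3*o) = (o - 1)*(o + 3)*(o)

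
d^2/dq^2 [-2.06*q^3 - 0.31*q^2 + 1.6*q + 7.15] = -12.36*q - 0.62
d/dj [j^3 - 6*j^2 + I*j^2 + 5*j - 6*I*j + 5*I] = 3*j^2 + 2*j*(-6 + I) + 5 - 6*I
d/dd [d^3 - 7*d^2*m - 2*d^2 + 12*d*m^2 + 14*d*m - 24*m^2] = 3*d^2 - 14*d*m - 4*d + 12*m^2 + 14*m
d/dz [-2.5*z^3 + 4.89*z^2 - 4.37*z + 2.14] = -7.5*z^2 + 9.78*z - 4.37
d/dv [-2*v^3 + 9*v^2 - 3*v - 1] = -6*v^2 + 18*v - 3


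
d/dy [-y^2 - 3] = -2*y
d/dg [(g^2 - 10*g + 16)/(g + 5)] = (g^2 + 10*g - 66)/(g^2 + 10*g + 25)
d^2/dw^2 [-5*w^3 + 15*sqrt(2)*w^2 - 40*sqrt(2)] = -30*w + 30*sqrt(2)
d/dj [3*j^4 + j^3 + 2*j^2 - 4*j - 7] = 12*j^3 + 3*j^2 + 4*j - 4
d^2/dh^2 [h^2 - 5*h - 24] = 2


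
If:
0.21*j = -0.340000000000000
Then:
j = -1.62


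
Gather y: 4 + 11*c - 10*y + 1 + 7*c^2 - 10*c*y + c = 7*c^2 + 12*c + y*(-10*c - 10) + 5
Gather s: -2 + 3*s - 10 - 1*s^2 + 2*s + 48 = -s^2 + 5*s + 36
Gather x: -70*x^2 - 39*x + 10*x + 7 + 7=-70*x^2 - 29*x + 14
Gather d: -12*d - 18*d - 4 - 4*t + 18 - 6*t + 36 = -30*d - 10*t + 50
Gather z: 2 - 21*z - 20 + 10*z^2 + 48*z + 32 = 10*z^2 + 27*z + 14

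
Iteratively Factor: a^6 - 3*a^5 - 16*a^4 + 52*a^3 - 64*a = (a + 1)*(a^5 - 4*a^4 - 12*a^3 + 64*a^2 - 64*a) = (a + 1)*(a + 4)*(a^4 - 8*a^3 + 20*a^2 - 16*a) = (a - 2)*(a + 1)*(a + 4)*(a^3 - 6*a^2 + 8*a) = (a - 2)^2*(a + 1)*(a + 4)*(a^2 - 4*a) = a*(a - 2)^2*(a + 1)*(a + 4)*(a - 4)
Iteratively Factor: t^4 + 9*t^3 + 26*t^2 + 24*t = (t + 3)*(t^3 + 6*t^2 + 8*t) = (t + 3)*(t + 4)*(t^2 + 2*t) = (t + 2)*(t + 3)*(t + 4)*(t)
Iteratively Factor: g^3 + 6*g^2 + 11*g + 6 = (g + 2)*(g^2 + 4*g + 3) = (g + 2)*(g + 3)*(g + 1)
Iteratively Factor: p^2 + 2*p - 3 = (p + 3)*(p - 1)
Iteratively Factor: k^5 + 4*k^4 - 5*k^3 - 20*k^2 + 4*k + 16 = (k + 2)*(k^4 + 2*k^3 - 9*k^2 - 2*k + 8) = (k + 1)*(k + 2)*(k^3 + k^2 - 10*k + 8) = (k + 1)*(k + 2)*(k + 4)*(k^2 - 3*k + 2) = (k - 1)*(k + 1)*(k + 2)*(k + 4)*(k - 2)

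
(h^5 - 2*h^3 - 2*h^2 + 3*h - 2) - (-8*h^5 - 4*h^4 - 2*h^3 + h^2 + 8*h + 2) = 9*h^5 + 4*h^4 - 3*h^2 - 5*h - 4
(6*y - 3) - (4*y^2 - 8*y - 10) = -4*y^2 + 14*y + 7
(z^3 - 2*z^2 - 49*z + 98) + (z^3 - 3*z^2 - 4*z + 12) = 2*z^3 - 5*z^2 - 53*z + 110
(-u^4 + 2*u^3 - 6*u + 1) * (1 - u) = u^5 - 3*u^4 + 2*u^3 + 6*u^2 - 7*u + 1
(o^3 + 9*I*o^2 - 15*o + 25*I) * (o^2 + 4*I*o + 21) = o^5 + 13*I*o^4 - 30*o^3 + 154*I*o^2 - 415*o + 525*I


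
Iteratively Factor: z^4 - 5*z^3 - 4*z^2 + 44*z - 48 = (z - 2)*(z^3 - 3*z^2 - 10*z + 24) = (z - 2)^2*(z^2 - z - 12) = (z - 2)^2*(z + 3)*(z - 4)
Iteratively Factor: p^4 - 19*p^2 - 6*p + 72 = (p - 2)*(p^3 + 2*p^2 - 15*p - 36) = (p - 2)*(p + 3)*(p^2 - p - 12) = (p - 2)*(p + 3)^2*(p - 4)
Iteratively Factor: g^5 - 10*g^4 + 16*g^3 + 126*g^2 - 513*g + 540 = (g - 3)*(g^4 - 7*g^3 - 5*g^2 + 111*g - 180) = (g - 3)^2*(g^3 - 4*g^2 - 17*g + 60) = (g - 5)*(g - 3)^2*(g^2 + g - 12) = (g - 5)*(g - 3)^3*(g + 4)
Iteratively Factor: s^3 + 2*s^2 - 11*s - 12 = (s + 1)*(s^2 + s - 12) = (s - 3)*(s + 1)*(s + 4)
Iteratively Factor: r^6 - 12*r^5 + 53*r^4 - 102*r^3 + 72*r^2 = (r)*(r^5 - 12*r^4 + 53*r^3 - 102*r^2 + 72*r) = r*(r - 2)*(r^4 - 10*r^3 + 33*r^2 - 36*r) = r*(r - 3)*(r - 2)*(r^3 - 7*r^2 + 12*r) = r^2*(r - 3)*(r - 2)*(r^2 - 7*r + 12) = r^2*(r - 3)^2*(r - 2)*(r - 4)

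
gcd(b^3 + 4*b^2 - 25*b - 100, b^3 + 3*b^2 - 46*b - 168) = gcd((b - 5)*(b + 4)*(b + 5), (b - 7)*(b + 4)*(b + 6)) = b + 4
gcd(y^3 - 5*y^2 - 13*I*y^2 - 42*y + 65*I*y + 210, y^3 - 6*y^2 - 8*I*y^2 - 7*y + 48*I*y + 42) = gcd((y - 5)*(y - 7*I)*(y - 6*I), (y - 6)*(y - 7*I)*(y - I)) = y - 7*I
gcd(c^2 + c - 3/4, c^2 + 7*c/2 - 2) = c - 1/2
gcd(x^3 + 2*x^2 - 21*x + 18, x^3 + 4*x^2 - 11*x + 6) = x^2 + 5*x - 6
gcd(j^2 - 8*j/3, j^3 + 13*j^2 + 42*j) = j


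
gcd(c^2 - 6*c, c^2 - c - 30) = c - 6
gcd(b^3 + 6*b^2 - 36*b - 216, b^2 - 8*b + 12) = b - 6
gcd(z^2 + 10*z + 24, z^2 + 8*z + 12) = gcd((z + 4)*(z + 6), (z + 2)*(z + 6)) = z + 6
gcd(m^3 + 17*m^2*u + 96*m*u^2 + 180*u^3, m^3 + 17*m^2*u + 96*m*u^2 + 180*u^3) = m^3 + 17*m^2*u + 96*m*u^2 + 180*u^3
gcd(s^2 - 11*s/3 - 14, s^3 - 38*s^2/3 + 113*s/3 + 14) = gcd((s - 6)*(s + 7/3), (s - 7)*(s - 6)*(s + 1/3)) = s - 6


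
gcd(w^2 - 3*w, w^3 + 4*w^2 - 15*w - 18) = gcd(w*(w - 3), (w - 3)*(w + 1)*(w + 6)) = w - 3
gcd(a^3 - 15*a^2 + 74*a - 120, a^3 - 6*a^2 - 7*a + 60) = a^2 - 9*a + 20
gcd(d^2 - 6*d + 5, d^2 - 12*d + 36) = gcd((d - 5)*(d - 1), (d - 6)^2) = 1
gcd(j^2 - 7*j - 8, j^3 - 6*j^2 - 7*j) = j + 1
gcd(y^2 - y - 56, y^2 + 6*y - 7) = y + 7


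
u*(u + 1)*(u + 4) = u^3 + 5*u^2 + 4*u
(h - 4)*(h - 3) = h^2 - 7*h + 12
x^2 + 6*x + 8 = (x + 2)*(x + 4)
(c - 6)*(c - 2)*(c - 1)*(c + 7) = c^4 - 2*c^3 - 43*c^2 + 128*c - 84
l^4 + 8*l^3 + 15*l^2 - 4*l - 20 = (l - 1)*(l + 2)^2*(l + 5)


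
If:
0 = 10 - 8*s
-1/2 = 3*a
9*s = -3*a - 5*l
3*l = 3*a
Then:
No Solution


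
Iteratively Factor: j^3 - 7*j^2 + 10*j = (j - 2)*(j^2 - 5*j) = j*(j - 2)*(j - 5)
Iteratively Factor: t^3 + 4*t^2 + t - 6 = (t + 3)*(t^2 + t - 2) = (t - 1)*(t + 3)*(t + 2)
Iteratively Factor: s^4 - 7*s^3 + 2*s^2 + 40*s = (s - 4)*(s^3 - 3*s^2 - 10*s) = s*(s - 4)*(s^2 - 3*s - 10) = s*(s - 5)*(s - 4)*(s + 2)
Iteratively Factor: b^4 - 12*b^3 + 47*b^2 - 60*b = (b - 3)*(b^3 - 9*b^2 + 20*b) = (b - 4)*(b - 3)*(b^2 - 5*b) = (b - 5)*(b - 4)*(b - 3)*(b)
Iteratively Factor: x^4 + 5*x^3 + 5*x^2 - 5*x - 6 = (x + 1)*(x^3 + 4*x^2 + x - 6) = (x + 1)*(x + 2)*(x^2 + 2*x - 3) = (x - 1)*(x + 1)*(x + 2)*(x + 3)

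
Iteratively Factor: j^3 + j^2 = (j + 1)*(j^2) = j*(j + 1)*(j)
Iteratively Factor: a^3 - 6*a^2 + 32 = (a + 2)*(a^2 - 8*a + 16) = (a - 4)*(a + 2)*(a - 4)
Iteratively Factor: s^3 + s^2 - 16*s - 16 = (s + 4)*(s^2 - 3*s - 4) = (s - 4)*(s + 4)*(s + 1)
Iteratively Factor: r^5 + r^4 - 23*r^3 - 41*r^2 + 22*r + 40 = (r - 5)*(r^4 + 6*r^3 + 7*r^2 - 6*r - 8) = (r - 5)*(r - 1)*(r^3 + 7*r^2 + 14*r + 8) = (r - 5)*(r - 1)*(r + 4)*(r^2 + 3*r + 2) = (r - 5)*(r - 1)*(r + 2)*(r + 4)*(r + 1)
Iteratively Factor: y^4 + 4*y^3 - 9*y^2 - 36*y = (y)*(y^3 + 4*y^2 - 9*y - 36) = y*(y + 3)*(y^2 + y - 12) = y*(y - 3)*(y + 3)*(y + 4)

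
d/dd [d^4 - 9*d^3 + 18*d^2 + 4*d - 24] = 4*d^3 - 27*d^2 + 36*d + 4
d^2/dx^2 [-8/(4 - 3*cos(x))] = 24*(3*sin(x)^2 - 4*cos(x) + 3)/(3*cos(x) - 4)^3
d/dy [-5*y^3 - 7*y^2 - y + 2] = -15*y^2 - 14*y - 1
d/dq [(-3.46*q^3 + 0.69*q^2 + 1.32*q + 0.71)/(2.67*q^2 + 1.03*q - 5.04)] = (-9.2382*q^4 - 7.1276*q^3 + 49.5015*q^2 - 10.7466*q - 7.3841)/(7.1289*q^4 + 5.5002*q^3 - 25.8527*q^2 - 10.3824*q + 25.4016)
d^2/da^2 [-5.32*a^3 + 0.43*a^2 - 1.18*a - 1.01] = 0.86 - 31.92*a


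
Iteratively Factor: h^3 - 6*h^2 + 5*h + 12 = (h + 1)*(h^2 - 7*h + 12) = (h - 4)*(h + 1)*(h - 3)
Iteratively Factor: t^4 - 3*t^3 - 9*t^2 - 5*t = (t)*(t^3 - 3*t^2 - 9*t - 5) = t*(t - 5)*(t^2 + 2*t + 1) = t*(t - 5)*(t + 1)*(t + 1)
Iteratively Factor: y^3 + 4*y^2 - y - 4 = (y + 1)*(y^2 + 3*y - 4) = (y + 1)*(y + 4)*(y - 1)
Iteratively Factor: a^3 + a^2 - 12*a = (a)*(a^2 + a - 12) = a*(a - 3)*(a + 4)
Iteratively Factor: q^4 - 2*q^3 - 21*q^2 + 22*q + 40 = (q - 5)*(q^3 + 3*q^2 - 6*q - 8) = (q - 5)*(q - 2)*(q^2 + 5*q + 4) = (q - 5)*(q - 2)*(q + 1)*(q + 4)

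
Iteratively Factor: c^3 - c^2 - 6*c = (c)*(c^2 - c - 6) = c*(c - 3)*(c + 2)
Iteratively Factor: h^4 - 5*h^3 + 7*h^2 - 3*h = (h - 1)*(h^3 - 4*h^2 + 3*h) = (h - 3)*(h - 1)*(h^2 - h) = h*(h - 3)*(h - 1)*(h - 1)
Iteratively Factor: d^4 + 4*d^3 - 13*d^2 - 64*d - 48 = (d + 3)*(d^3 + d^2 - 16*d - 16) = (d + 1)*(d + 3)*(d^2 - 16) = (d + 1)*(d + 3)*(d + 4)*(d - 4)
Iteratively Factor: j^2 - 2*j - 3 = (j - 3)*(j + 1)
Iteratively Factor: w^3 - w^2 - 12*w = (w - 4)*(w^2 + 3*w) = (w - 4)*(w + 3)*(w)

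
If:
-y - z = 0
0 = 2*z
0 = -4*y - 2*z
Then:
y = 0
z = 0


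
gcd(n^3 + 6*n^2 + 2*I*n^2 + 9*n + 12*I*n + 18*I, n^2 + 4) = n + 2*I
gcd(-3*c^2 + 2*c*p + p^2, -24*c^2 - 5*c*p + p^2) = 3*c + p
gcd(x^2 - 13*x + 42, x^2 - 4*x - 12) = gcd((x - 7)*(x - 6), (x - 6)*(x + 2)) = x - 6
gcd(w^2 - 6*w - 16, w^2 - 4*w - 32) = w - 8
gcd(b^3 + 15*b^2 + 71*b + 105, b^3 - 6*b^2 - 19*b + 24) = b + 3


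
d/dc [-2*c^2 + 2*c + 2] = 2 - 4*c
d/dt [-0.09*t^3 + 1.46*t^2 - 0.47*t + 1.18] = -0.27*t^2 + 2.92*t - 0.47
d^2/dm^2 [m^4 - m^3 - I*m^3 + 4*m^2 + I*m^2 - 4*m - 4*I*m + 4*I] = 12*m^2 - 6*m - 6*I*m + 8 + 2*I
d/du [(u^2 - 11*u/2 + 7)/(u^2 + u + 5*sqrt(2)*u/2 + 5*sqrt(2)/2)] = ((4*u - 11)*(2*u^2 + 2*u + 5*sqrt(2)*u + 5*sqrt(2)) - (4*u + 2 + 5*sqrt(2))*(2*u^2 - 11*u + 14))/(2*u^2 + 2*u + 5*sqrt(2)*u + 5*sqrt(2))^2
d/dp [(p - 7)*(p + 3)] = 2*p - 4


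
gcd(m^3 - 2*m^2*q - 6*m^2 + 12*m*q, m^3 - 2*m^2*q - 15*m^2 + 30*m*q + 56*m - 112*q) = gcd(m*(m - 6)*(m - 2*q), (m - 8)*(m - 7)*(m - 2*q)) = -m + 2*q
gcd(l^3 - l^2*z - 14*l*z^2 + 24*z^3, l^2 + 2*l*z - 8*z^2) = -l^2 - 2*l*z + 8*z^2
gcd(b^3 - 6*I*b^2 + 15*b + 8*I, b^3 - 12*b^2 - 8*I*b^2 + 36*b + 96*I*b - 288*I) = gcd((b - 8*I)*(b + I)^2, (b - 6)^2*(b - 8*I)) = b - 8*I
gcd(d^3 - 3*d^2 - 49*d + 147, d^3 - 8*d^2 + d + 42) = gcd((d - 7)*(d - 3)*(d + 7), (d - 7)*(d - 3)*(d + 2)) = d^2 - 10*d + 21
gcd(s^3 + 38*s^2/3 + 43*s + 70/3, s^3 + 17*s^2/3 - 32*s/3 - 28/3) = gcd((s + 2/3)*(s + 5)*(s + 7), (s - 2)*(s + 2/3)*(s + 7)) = s^2 + 23*s/3 + 14/3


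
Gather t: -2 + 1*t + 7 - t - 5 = 0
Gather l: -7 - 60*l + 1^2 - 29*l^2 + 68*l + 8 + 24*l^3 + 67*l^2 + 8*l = 24*l^3 + 38*l^2 + 16*l + 2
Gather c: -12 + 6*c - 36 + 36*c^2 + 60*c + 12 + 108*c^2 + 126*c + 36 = 144*c^2 + 192*c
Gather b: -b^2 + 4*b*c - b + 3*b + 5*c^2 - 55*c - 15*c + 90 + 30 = -b^2 + b*(4*c + 2) + 5*c^2 - 70*c + 120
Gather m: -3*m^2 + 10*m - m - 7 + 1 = -3*m^2 + 9*m - 6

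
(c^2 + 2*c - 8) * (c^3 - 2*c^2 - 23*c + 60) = c^5 - 35*c^3 + 30*c^2 + 304*c - 480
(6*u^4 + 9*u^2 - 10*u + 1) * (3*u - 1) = 18*u^5 - 6*u^4 + 27*u^3 - 39*u^2 + 13*u - 1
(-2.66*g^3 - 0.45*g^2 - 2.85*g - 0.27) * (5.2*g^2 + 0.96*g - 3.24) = -13.832*g^5 - 4.8936*g^4 - 6.6336*g^3 - 2.682*g^2 + 8.9748*g + 0.8748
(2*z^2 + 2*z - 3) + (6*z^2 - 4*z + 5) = 8*z^2 - 2*z + 2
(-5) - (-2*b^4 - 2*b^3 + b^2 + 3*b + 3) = 2*b^4 + 2*b^3 - b^2 - 3*b - 8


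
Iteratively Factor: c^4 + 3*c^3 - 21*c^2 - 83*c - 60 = (c + 4)*(c^3 - c^2 - 17*c - 15) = (c + 1)*(c + 4)*(c^2 - 2*c - 15) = (c + 1)*(c + 3)*(c + 4)*(c - 5)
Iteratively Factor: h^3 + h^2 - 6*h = (h - 2)*(h^2 + 3*h) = h*(h - 2)*(h + 3)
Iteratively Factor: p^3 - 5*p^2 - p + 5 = (p - 1)*(p^2 - 4*p - 5) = (p - 1)*(p + 1)*(p - 5)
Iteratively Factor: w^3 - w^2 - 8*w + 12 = (w - 2)*(w^2 + w - 6) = (w - 2)*(w + 3)*(w - 2)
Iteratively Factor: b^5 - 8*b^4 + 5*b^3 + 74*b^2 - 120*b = (b + 3)*(b^4 - 11*b^3 + 38*b^2 - 40*b) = (b - 4)*(b + 3)*(b^3 - 7*b^2 + 10*b) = (b - 5)*(b - 4)*(b + 3)*(b^2 - 2*b) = b*(b - 5)*(b - 4)*(b + 3)*(b - 2)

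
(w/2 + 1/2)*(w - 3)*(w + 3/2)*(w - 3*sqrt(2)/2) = w^4/2 - 3*sqrt(2)*w^3/4 - w^3/4 - 3*w^2 + 3*sqrt(2)*w^2/8 - 9*w/4 + 9*sqrt(2)*w/2 + 27*sqrt(2)/8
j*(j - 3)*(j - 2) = j^3 - 5*j^2 + 6*j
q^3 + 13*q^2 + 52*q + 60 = (q + 2)*(q + 5)*(q + 6)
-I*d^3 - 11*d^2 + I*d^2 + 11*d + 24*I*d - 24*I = (d - 8*I)*(d - 3*I)*(-I*d + I)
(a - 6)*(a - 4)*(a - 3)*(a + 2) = a^4 - 11*a^3 + 28*a^2 + 36*a - 144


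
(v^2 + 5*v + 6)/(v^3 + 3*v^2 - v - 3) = (v + 2)/(v^2 - 1)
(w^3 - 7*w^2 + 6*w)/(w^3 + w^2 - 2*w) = (w - 6)/(w + 2)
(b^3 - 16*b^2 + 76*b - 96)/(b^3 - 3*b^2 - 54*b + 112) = (b - 6)/(b + 7)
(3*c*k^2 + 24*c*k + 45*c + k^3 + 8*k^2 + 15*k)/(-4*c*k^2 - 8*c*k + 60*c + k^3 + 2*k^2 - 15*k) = (-3*c*k - 9*c - k^2 - 3*k)/(4*c*k - 12*c - k^2 + 3*k)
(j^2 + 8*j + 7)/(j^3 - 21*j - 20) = (j + 7)/(j^2 - j - 20)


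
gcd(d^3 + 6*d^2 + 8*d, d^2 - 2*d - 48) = 1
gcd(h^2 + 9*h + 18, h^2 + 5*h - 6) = h + 6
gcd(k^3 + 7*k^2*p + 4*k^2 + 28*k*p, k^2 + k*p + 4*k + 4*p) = k + 4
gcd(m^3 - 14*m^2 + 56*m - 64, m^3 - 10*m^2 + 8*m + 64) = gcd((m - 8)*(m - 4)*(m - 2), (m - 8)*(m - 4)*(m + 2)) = m^2 - 12*m + 32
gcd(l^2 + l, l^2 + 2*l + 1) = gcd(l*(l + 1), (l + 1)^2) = l + 1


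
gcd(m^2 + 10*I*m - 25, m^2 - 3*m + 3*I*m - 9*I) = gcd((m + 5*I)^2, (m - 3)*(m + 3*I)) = 1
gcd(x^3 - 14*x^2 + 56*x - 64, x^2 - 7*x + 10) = x - 2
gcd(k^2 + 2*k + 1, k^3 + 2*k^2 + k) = k^2 + 2*k + 1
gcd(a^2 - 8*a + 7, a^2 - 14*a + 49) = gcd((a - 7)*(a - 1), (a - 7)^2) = a - 7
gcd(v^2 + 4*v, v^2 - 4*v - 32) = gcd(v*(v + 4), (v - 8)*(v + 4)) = v + 4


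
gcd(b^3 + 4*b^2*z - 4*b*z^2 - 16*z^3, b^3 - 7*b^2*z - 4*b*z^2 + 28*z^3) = -b^2 + 4*z^2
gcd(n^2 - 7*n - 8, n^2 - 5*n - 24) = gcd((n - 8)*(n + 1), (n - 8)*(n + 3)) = n - 8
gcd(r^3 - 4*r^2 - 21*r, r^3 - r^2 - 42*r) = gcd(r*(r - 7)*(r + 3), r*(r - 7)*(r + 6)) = r^2 - 7*r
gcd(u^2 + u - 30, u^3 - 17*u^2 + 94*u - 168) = 1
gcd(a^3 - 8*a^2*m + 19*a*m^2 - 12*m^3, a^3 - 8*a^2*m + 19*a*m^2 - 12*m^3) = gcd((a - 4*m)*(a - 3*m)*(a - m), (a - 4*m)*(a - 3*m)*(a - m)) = a^3 - 8*a^2*m + 19*a*m^2 - 12*m^3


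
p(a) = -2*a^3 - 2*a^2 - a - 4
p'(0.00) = -1.00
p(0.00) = -4.00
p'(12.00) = -913.00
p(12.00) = -3760.00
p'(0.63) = -5.90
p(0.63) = -5.92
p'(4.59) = -145.77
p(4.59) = -244.13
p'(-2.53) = -29.29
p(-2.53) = 18.12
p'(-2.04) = -17.81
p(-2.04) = 6.70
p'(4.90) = -164.66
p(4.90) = -292.22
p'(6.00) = -241.00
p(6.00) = -514.00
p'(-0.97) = -2.77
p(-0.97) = -3.09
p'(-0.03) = -0.89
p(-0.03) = -3.97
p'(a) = -6*a^2 - 4*a - 1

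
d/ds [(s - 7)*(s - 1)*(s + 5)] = 3*s^2 - 6*s - 33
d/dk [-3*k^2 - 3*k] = -6*k - 3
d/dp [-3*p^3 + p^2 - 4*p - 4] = -9*p^2 + 2*p - 4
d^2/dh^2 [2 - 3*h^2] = -6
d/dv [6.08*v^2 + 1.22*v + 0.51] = 12.16*v + 1.22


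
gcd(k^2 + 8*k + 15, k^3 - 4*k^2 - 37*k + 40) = k + 5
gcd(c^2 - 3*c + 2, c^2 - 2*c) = c - 2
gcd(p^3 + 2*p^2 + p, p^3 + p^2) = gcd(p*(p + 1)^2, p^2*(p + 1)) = p^2 + p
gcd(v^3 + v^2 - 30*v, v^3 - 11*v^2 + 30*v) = v^2 - 5*v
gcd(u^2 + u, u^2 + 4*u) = u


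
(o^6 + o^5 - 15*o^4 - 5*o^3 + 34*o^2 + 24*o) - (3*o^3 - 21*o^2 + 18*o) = o^6 + o^5 - 15*o^4 - 8*o^3 + 55*o^2 + 6*o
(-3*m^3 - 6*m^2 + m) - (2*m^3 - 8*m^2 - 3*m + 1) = -5*m^3 + 2*m^2 + 4*m - 1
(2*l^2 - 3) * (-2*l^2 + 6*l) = -4*l^4 + 12*l^3 + 6*l^2 - 18*l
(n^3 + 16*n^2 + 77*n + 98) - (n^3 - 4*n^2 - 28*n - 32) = 20*n^2 + 105*n + 130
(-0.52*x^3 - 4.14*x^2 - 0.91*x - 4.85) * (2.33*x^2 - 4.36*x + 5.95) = -1.2116*x^5 - 7.379*x^4 + 12.8361*x^3 - 31.9659*x^2 + 15.7315*x - 28.8575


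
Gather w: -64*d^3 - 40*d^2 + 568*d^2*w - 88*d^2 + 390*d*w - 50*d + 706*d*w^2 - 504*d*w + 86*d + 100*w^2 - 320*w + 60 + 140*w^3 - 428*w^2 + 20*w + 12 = -64*d^3 - 128*d^2 + 36*d + 140*w^3 + w^2*(706*d - 328) + w*(568*d^2 - 114*d - 300) + 72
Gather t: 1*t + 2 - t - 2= 0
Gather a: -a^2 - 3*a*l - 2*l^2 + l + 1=-a^2 - 3*a*l - 2*l^2 + l + 1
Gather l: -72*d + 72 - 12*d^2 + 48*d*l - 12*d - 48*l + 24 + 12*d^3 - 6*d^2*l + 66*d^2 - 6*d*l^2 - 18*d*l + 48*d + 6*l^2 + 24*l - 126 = 12*d^3 + 54*d^2 - 36*d + l^2*(6 - 6*d) + l*(-6*d^2 + 30*d - 24) - 30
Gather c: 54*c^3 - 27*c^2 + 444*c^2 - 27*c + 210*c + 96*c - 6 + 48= 54*c^3 + 417*c^2 + 279*c + 42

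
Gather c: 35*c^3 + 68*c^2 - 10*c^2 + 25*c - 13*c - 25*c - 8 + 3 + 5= 35*c^3 + 58*c^2 - 13*c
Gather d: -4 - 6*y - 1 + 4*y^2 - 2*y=4*y^2 - 8*y - 5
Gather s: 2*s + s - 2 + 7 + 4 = 3*s + 9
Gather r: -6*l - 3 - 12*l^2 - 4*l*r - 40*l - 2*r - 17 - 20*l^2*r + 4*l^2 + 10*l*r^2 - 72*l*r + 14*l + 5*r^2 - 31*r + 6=-8*l^2 - 32*l + r^2*(10*l + 5) + r*(-20*l^2 - 76*l - 33) - 14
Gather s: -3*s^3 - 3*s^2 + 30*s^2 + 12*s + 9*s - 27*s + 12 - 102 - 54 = -3*s^3 + 27*s^2 - 6*s - 144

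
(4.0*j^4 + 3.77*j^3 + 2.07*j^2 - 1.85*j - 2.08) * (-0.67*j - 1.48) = -2.68*j^5 - 8.4459*j^4 - 6.9665*j^3 - 1.8241*j^2 + 4.1316*j + 3.0784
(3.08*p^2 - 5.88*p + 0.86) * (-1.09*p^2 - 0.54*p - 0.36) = -3.3572*p^4 + 4.746*p^3 + 1.129*p^2 + 1.6524*p - 0.3096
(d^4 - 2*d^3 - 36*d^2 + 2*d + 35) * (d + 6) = d^5 + 4*d^4 - 48*d^3 - 214*d^2 + 47*d + 210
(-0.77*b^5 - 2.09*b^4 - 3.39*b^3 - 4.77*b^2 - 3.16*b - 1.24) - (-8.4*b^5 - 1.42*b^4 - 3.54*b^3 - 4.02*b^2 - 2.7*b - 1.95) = 7.63*b^5 - 0.67*b^4 + 0.15*b^3 - 0.75*b^2 - 0.46*b + 0.71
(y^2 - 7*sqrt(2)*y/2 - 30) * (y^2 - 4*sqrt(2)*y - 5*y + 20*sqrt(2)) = y^4 - 15*sqrt(2)*y^3/2 - 5*y^3 - 2*y^2 + 75*sqrt(2)*y^2/2 + 10*y + 120*sqrt(2)*y - 600*sqrt(2)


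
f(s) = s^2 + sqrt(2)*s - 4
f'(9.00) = 19.41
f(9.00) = 89.73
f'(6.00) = 13.41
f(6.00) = 40.49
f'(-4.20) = -6.99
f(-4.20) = 7.70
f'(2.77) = 6.95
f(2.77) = 7.59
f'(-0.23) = 0.95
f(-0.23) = -4.27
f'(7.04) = 15.49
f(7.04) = 55.52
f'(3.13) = 7.67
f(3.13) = 10.22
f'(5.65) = 12.71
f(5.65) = 35.91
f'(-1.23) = -1.05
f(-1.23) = -4.23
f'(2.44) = 6.29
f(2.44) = 5.40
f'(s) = 2*s + sqrt(2)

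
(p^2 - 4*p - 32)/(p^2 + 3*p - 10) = (p^2 - 4*p - 32)/(p^2 + 3*p - 10)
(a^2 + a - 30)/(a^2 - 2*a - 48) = (a - 5)/(a - 8)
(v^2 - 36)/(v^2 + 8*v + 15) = (v^2 - 36)/(v^2 + 8*v + 15)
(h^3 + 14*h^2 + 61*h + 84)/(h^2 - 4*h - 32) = (h^2 + 10*h + 21)/(h - 8)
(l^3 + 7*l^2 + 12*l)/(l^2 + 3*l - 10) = l*(l^2 + 7*l + 12)/(l^2 + 3*l - 10)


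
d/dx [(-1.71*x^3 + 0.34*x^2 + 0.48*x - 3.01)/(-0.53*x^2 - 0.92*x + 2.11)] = (0.9063*x^4 + 3.1464*x^3 - 10.8827*x^2 - 1.7558*x - 1.7564)/(0.2809*x^4 + 0.9752*x^3 - 1.3902*x^2 - 3.8824*x + 4.4521)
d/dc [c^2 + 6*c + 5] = 2*c + 6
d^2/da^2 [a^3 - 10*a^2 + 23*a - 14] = 6*a - 20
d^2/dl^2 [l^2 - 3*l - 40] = 2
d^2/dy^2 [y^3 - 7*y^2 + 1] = 6*y - 14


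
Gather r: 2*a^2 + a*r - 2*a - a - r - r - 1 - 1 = 2*a^2 - 3*a + r*(a - 2) - 2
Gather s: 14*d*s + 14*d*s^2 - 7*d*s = 14*d*s^2 + 7*d*s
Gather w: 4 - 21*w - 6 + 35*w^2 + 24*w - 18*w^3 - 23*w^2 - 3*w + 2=-18*w^3 + 12*w^2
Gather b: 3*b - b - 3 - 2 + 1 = 2*b - 4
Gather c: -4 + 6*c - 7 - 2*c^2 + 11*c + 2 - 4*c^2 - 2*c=-6*c^2 + 15*c - 9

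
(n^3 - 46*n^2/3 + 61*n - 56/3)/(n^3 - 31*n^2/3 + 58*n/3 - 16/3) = (n - 7)/(n - 2)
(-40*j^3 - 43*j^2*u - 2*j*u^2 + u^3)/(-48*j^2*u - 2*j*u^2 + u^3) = (5*j^2 + 6*j*u + u^2)/(u*(6*j + u))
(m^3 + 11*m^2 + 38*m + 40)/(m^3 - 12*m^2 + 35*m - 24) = (m^3 + 11*m^2 + 38*m + 40)/(m^3 - 12*m^2 + 35*m - 24)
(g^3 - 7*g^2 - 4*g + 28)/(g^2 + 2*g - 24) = (g^3 - 7*g^2 - 4*g + 28)/(g^2 + 2*g - 24)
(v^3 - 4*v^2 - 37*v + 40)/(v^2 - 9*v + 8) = v + 5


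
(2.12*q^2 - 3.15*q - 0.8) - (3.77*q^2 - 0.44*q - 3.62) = -1.65*q^2 - 2.71*q + 2.82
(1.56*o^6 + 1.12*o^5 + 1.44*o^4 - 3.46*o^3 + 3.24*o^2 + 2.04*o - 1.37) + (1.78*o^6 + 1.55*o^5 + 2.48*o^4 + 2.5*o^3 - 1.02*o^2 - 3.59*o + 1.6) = 3.34*o^6 + 2.67*o^5 + 3.92*o^4 - 0.96*o^3 + 2.22*o^2 - 1.55*o + 0.23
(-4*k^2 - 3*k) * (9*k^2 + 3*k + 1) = -36*k^4 - 39*k^3 - 13*k^2 - 3*k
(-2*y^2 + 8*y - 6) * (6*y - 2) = -12*y^3 + 52*y^2 - 52*y + 12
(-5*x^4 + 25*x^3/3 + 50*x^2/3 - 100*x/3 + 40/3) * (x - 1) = -5*x^5 + 40*x^4/3 + 25*x^3/3 - 50*x^2 + 140*x/3 - 40/3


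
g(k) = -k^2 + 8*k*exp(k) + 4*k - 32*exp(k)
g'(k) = 8*k*exp(k) - 2*k - 24*exp(k) + 4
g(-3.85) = -31.56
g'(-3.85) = 10.53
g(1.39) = -80.20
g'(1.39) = -50.49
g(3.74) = -86.59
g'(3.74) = 245.74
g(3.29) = -150.13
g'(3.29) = 59.70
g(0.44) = -42.65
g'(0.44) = -28.68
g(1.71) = -97.37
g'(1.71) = -56.48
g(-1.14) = -19.01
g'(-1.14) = -4.31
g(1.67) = -95.13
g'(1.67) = -55.86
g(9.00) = 324078.36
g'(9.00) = 388934.03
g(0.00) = -32.00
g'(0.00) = -20.00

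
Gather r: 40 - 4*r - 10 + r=30 - 3*r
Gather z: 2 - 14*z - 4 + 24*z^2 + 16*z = 24*z^2 + 2*z - 2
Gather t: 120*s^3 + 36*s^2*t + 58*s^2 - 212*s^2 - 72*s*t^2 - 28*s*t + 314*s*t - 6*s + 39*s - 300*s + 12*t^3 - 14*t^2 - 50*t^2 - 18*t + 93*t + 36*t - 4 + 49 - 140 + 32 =120*s^3 - 154*s^2 - 267*s + 12*t^3 + t^2*(-72*s - 64) + t*(36*s^2 + 286*s + 111) - 63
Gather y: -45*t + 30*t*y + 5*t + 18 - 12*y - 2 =-40*t + y*(30*t - 12) + 16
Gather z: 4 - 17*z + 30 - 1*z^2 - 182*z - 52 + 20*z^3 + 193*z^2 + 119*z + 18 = 20*z^3 + 192*z^2 - 80*z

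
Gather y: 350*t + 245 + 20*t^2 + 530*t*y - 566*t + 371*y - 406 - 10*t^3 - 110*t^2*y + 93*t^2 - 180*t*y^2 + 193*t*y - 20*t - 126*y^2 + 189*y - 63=-10*t^3 + 113*t^2 - 236*t + y^2*(-180*t - 126) + y*(-110*t^2 + 723*t + 560) - 224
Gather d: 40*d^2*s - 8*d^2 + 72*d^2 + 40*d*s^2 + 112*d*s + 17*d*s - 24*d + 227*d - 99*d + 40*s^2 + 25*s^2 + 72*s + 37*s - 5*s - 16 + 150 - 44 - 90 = d^2*(40*s + 64) + d*(40*s^2 + 129*s + 104) + 65*s^2 + 104*s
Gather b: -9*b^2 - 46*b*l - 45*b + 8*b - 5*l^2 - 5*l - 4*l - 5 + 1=-9*b^2 + b*(-46*l - 37) - 5*l^2 - 9*l - 4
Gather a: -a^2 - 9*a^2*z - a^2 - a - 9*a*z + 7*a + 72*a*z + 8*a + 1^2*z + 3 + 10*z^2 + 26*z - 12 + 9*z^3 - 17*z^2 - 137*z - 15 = a^2*(-9*z - 2) + a*(63*z + 14) + 9*z^3 - 7*z^2 - 110*z - 24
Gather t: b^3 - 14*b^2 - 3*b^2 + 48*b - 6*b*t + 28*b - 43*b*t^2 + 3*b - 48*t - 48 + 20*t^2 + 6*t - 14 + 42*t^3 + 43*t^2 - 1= b^3 - 17*b^2 + 79*b + 42*t^3 + t^2*(63 - 43*b) + t*(-6*b - 42) - 63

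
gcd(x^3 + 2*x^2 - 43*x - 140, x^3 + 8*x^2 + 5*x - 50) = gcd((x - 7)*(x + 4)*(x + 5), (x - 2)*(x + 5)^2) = x + 5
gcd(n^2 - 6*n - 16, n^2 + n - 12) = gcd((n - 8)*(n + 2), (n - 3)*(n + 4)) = 1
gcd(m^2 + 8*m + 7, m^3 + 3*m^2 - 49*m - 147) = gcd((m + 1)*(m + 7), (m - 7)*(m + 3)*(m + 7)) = m + 7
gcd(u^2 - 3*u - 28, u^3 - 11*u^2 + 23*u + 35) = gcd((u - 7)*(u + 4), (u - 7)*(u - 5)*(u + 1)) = u - 7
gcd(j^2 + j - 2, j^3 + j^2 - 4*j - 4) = j + 2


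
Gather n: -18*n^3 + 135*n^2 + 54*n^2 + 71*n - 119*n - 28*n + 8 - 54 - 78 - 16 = -18*n^3 + 189*n^2 - 76*n - 140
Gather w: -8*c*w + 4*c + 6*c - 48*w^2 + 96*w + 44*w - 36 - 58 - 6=10*c - 48*w^2 + w*(140 - 8*c) - 100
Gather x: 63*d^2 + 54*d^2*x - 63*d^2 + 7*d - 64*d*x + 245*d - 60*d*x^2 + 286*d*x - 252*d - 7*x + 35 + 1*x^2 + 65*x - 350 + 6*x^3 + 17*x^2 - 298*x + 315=6*x^3 + x^2*(18 - 60*d) + x*(54*d^2 + 222*d - 240)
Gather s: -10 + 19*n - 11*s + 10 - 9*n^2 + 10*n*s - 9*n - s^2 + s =-9*n^2 + 10*n - s^2 + s*(10*n - 10)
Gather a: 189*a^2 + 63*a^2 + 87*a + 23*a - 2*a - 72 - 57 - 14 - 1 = 252*a^2 + 108*a - 144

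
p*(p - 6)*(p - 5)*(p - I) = p^4 - 11*p^3 - I*p^3 + 30*p^2 + 11*I*p^2 - 30*I*p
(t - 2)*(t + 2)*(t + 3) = t^3 + 3*t^2 - 4*t - 12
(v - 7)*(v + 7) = v^2 - 49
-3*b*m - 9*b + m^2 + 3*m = (-3*b + m)*(m + 3)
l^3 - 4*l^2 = l^2*(l - 4)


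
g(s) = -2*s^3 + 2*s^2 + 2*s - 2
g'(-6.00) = -238.00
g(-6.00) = 490.00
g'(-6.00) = -238.00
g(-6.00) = 490.00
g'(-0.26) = 0.55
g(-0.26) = -2.35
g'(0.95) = 0.38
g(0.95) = -0.01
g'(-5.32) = -189.09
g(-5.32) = 345.10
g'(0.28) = 2.65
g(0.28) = -1.33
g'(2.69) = -30.66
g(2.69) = -21.08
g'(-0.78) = -4.77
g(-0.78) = -1.39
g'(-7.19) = -336.94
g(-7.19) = 830.40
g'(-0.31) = 0.18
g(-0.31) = -2.37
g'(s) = -6*s^2 + 4*s + 2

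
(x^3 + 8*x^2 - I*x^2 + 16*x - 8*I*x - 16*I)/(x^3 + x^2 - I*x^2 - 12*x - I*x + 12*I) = (x + 4)/(x - 3)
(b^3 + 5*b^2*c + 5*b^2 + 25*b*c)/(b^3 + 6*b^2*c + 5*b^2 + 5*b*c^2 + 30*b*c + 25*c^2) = b/(b + c)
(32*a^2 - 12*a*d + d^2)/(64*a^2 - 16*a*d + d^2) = (4*a - d)/(8*a - d)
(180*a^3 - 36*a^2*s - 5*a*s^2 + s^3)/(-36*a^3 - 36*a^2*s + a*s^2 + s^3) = (-5*a + s)/(a + s)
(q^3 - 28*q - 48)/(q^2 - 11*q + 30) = (q^2 + 6*q + 8)/(q - 5)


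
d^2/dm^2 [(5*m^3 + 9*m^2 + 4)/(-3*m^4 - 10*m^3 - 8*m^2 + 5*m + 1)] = 2*(-45*m^9 - 243*m^8 - 450*m^7 - 1169*m^6 - 3540*m^5 - 5238*m^4 - 3595*m^3 - 531*m^2 + 345*m - 141)/(27*m^12 + 270*m^11 + 1116*m^10 + 2305*m^9 + 2049*m^8 - 480*m^7 - 2107*m^6 - 600*m^5 + 717*m^4 + 145*m^3 - 51*m^2 - 15*m - 1)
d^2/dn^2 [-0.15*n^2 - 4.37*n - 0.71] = -0.300000000000000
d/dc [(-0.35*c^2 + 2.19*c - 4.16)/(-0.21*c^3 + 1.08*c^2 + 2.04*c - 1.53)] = (-0.0735*c^4 + 0.9198*c^3 - 5.7*c^2 + 10.0566*c + 5.1357)/(0.0441*c^6 - 0.4536*c^5 + 0.3096*c^4 + 5.049*c^3 + 0.8568*c^2 - 6.2424*c + 2.3409)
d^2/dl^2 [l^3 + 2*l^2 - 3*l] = 6*l + 4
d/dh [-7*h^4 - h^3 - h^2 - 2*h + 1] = -28*h^3 - 3*h^2 - 2*h - 2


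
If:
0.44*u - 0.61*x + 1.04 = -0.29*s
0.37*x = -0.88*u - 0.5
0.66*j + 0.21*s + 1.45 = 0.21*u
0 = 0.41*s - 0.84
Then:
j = -3.26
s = 2.05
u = -1.30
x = 1.74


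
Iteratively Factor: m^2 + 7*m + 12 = (m + 3)*(m + 4)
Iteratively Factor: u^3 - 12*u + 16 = (u - 2)*(u^2 + 2*u - 8) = (u - 2)*(u + 4)*(u - 2)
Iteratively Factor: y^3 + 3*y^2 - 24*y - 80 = (y - 5)*(y^2 + 8*y + 16) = (y - 5)*(y + 4)*(y + 4)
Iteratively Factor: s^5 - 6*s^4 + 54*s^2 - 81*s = (s - 3)*(s^4 - 3*s^3 - 9*s^2 + 27*s) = (s - 3)^2*(s^3 - 9*s) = (s - 3)^2*(s + 3)*(s^2 - 3*s) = (s - 3)^3*(s + 3)*(s)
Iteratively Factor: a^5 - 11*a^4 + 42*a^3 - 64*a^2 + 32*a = (a - 2)*(a^4 - 9*a^3 + 24*a^2 - 16*a) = a*(a - 2)*(a^3 - 9*a^2 + 24*a - 16) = a*(a - 2)*(a - 1)*(a^2 - 8*a + 16) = a*(a - 4)*(a - 2)*(a - 1)*(a - 4)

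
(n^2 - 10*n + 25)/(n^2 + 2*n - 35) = (n - 5)/(n + 7)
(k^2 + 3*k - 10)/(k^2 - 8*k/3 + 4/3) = 3*(k + 5)/(3*k - 2)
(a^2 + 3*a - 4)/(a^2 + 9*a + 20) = (a - 1)/(a + 5)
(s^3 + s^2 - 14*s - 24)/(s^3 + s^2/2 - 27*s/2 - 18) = 2*(s + 2)/(2*s + 3)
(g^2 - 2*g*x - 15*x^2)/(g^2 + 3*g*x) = (g - 5*x)/g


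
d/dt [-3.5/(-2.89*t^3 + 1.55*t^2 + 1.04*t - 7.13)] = (-30.345*t^2 + 10.85*t + 3.64)/(2.89*t^3 - 1.55*t^2 - 1.04*t + 7.13)^2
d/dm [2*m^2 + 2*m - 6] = 4*m + 2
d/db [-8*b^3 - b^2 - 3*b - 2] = -24*b^2 - 2*b - 3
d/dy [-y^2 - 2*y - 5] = -2*y - 2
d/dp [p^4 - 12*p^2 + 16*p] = 4*p^3 - 24*p + 16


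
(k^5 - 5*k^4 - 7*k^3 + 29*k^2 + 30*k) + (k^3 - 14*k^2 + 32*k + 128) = k^5 - 5*k^4 - 6*k^3 + 15*k^2 + 62*k + 128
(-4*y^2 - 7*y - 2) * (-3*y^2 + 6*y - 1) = 12*y^4 - 3*y^3 - 32*y^2 - 5*y + 2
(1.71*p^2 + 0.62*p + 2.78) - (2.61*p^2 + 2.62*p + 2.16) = -0.9*p^2 - 2.0*p + 0.62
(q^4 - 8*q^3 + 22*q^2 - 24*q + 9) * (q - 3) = q^5 - 11*q^4 + 46*q^3 - 90*q^2 + 81*q - 27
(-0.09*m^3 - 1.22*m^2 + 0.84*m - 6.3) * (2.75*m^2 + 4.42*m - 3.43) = -0.2475*m^5 - 3.7528*m^4 - 2.7737*m^3 - 9.4276*m^2 - 30.7272*m + 21.609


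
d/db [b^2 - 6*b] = 2*b - 6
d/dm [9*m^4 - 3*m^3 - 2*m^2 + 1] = m*(36*m^2 - 9*m - 4)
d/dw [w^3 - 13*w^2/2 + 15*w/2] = 3*w^2 - 13*w + 15/2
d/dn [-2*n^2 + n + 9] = 1 - 4*n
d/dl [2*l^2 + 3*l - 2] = 4*l + 3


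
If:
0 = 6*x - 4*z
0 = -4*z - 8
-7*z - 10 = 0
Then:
No Solution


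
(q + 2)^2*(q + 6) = q^3 + 10*q^2 + 28*q + 24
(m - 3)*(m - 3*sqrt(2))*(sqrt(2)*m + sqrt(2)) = sqrt(2)*m^3 - 6*m^2 - 2*sqrt(2)*m^2 - 3*sqrt(2)*m + 12*m + 18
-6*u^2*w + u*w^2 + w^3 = w*(-2*u + w)*(3*u + w)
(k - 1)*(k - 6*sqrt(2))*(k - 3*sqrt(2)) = k^3 - 9*sqrt(2)*k^2 - k^2 + 9*sqrt(2)*k + 36*k - 36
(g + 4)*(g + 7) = g^2 + 11*g + 28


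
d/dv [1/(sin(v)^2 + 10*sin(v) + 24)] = -2*(sin(v) + 5)*cos(v)/(sin(v)^2 + 10*sin(v) + 24)^2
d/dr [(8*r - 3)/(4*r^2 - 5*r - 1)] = (-32*r^2 + 24*r - 23)/(16*r^4 - 40*r^3 + 17*r^2 + 10*r + 1)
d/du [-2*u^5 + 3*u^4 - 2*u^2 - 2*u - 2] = -10*u^4 + 12*u^3 - 4*u - 2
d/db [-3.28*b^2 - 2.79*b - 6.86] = -6.56*b - 2.79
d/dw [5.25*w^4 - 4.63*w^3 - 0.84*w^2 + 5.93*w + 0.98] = 21.0*w^3 - 13.89*w^2 - 1.68*w + 5.93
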